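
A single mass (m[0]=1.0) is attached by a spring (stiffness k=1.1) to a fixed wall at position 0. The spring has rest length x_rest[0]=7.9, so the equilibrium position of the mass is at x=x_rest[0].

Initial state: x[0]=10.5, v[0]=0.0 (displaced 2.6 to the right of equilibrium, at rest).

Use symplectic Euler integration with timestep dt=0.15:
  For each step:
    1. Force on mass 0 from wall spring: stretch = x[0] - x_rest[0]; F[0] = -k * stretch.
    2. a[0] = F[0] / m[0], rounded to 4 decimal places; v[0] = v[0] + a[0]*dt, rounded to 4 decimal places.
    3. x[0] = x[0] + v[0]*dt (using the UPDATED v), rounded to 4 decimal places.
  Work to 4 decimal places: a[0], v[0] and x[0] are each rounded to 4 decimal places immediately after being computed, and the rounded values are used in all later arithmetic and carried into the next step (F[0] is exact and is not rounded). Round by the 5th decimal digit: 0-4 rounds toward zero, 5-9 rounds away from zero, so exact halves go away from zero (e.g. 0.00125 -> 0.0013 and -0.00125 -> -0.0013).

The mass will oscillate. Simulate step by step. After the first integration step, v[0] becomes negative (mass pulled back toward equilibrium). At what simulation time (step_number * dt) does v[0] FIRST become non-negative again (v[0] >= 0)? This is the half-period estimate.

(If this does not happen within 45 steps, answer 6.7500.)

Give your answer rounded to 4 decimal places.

Step 0: x=[10.5000] v=[0.0000]
Step 1: x=[10.4357] v=[-0.4290]
Step 2: x=[10.3086] v=[-0.8474]
Step 3: x=[10.1219] v=[-1.2448]
Step 4: x=[9.8802] v=[-1.6114]
Step 5: x=[9.5895] v=[-1.9381]
Step 6: x=[9.2570] v=[-2.2169]
Step 7: x=[8.8909] v=[-2.4408]
Step 8: x=[8.5003] v=[-2.6043]
Step 9: x=[8.0948] v=[-2.7033]
Step 10: x=[7.6845] v=[-2.7354]
Step 11: x=[7.2795] v=[-2.6998]
Step 12: x=[6.8899] v=[-2.5974]
Step 13: x=[6.5253] v=[-2.4307]
Step 14: x=[6.1947] v=[-2.2039]
Step 15: x=[5.9063] v=[-1.9225]
Step 16: x=[5.6673] v=[-1.5935]
Step 17: x=[5.4835] v=[-1.2251]
Step 18: x=[5.3595] v=[-0.8264]
Step 19: x=[5.2984] v=[-0.4072]
Step 20: x=[5.3017] v=[0.0221]
First v>=0 after going negative at step 20, time=3.0000

Answer: 3.0000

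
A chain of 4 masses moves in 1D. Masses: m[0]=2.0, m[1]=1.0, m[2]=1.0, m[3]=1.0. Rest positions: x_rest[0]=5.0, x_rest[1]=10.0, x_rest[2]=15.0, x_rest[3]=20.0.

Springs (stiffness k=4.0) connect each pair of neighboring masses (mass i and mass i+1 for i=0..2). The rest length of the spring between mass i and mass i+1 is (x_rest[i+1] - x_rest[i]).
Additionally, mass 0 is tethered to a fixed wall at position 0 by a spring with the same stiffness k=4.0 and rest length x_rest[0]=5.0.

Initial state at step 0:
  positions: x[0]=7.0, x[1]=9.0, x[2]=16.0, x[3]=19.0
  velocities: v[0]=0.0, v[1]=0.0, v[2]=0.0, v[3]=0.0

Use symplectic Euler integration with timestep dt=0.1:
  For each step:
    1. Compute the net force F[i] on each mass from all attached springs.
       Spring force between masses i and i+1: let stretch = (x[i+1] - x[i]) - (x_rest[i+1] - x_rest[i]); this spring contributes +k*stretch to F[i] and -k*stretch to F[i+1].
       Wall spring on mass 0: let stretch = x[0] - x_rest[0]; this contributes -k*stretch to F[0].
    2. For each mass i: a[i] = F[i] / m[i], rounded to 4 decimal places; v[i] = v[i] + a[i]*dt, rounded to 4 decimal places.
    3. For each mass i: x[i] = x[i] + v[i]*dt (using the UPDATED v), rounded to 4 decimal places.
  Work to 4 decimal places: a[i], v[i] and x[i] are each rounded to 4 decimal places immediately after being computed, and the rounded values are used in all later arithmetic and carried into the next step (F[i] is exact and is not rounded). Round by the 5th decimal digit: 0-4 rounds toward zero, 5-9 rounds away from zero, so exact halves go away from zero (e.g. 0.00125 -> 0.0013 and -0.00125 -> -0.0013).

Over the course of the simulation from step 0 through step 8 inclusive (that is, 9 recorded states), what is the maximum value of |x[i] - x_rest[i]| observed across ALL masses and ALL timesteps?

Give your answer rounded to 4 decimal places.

Answer: 2.0213

Derivation:
Step 0: x=[7.0000 9.0000 16.0000 19.0000] v=[0.0000 0.0000 0.0000 0.0000]
Step 1: x=[6.9000 9.2000 15.8400 19.0800] v=[-1.0000 2.0000 -1.6000 0.8000]
Step 2: x=[6.7080 9.5736 15.5440 19.2304] v=[-1.9200 3.7360 -2.9600 1.5040]
Step 3: x=[6.4392 10.0714 15.1566 19.4333] v=[-2.6885 4.9779 -3.8736 2.0294]
Step 4: x=[6.1142 10.6273 14.7369 19.6652] v=[-3.2499 5.5591 -4.1970 2.3187]
Step 5: x=[5.7572 11.1671 14.3500 19.8999] v=[-3.5701 5.3977 -3.8695 2.3474]
Step 6: x=[5.3932 11.6178 14.0577 20.1126] v=[-3.6396 4.5069 -2.9227 2.1274]
Step 7: x=[5.0459 11.9171 13.9100 20.2831] v=[-3.4733 2.9930 -1.4767 1.7054]
Step 8: x=[4.7351 12.0213 13.9375 20.3987] v=[-3.1082 1.0417 0.2754 1.1562]
Max displacement = 2.0213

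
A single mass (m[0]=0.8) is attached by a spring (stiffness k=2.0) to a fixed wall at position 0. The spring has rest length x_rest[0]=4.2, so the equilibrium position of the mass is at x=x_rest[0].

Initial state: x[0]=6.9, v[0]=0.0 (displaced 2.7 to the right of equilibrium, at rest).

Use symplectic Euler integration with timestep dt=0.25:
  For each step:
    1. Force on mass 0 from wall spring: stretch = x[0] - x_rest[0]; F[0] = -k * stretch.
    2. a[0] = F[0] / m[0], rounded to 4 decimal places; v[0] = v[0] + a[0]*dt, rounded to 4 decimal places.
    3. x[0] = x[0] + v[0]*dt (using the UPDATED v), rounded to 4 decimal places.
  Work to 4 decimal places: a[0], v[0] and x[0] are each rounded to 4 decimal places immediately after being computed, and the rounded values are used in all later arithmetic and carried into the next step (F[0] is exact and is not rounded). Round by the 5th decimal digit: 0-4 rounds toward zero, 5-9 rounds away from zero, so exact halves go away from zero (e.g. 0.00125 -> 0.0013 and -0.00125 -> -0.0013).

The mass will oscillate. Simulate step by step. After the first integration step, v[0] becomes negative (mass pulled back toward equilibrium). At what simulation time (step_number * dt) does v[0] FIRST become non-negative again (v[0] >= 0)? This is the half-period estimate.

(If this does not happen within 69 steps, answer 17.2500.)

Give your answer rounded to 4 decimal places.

Step 0: x=[6.9000] v=[0.0000]
Step 1: x=[6.4781] v=[-1.6875]
Step 2: x=[5.7003] v=[-3.1113]
Step 3: x=[4.6881] v=[-4.0490]
Step 4: x=[3.5996] v=[-4.3541]
Step 5: x=[2.6049] v=[-3.9789]
Step 6: x=[1.8594] v=[-2.9820]
Step 7: x=[1.4796] v=[-1.5191]
Step 8: x=[1.5249] v=[0.1812]
First v>=0 after going negative at step 8, time=2.0000

Answer: 2.0000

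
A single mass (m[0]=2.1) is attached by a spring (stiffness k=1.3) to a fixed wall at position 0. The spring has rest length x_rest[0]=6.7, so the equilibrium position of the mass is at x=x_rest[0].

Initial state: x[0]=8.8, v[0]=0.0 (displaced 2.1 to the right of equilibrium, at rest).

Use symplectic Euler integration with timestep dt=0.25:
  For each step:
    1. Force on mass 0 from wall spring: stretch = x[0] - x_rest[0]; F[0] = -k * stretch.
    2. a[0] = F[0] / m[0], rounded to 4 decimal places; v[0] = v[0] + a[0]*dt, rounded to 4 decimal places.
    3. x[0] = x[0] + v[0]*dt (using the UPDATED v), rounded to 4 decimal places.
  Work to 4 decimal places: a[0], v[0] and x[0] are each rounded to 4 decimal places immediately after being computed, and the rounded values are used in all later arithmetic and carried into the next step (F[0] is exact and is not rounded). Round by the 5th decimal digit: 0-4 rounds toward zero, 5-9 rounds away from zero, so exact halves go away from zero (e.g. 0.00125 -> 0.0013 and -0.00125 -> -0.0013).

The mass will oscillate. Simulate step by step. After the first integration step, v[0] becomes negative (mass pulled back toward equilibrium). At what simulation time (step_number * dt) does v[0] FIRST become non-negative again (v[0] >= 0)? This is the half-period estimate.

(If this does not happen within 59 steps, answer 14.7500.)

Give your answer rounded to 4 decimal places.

Step 0: x=[8.8000] v=[0.0000]
Step 1: x=[8.7188] v=[-0.3250]
Step 2: x=[8.5595] v=[-0.6374]
Step 3: x=[8.3282] v=[-0.9252]
Step 4: x=[8.0339] v=[-1.1772]
Step 5: x=[7.6880] v=[-1.3836]
Step 6: x=[7.3039] v=[-1.5365]
Step 7: x=[6.8964] v=[-1.6300]
Step 8: x=[6.4813] v=[-1.6604]
Step 9: x=[6.0747] v=[-1.6266]
Step 10: x=[5.6923] v=[-1.5298]
Step 11: x=[5.3488] v=[-1.3739]
Step 12: x=[5.0576] v=[-1.1648]
Step 13: x=[4.8300] v=[-0.9106]
Step 14: x=[4.6747] v=[-0.6212]
Step 15: x=[4.5978] v=[-0.3078]
Step 16: x=[4.6022] v=[0.0176]
First v>=0 after going negative at step 16, time=4.0000

Answer: 4.0000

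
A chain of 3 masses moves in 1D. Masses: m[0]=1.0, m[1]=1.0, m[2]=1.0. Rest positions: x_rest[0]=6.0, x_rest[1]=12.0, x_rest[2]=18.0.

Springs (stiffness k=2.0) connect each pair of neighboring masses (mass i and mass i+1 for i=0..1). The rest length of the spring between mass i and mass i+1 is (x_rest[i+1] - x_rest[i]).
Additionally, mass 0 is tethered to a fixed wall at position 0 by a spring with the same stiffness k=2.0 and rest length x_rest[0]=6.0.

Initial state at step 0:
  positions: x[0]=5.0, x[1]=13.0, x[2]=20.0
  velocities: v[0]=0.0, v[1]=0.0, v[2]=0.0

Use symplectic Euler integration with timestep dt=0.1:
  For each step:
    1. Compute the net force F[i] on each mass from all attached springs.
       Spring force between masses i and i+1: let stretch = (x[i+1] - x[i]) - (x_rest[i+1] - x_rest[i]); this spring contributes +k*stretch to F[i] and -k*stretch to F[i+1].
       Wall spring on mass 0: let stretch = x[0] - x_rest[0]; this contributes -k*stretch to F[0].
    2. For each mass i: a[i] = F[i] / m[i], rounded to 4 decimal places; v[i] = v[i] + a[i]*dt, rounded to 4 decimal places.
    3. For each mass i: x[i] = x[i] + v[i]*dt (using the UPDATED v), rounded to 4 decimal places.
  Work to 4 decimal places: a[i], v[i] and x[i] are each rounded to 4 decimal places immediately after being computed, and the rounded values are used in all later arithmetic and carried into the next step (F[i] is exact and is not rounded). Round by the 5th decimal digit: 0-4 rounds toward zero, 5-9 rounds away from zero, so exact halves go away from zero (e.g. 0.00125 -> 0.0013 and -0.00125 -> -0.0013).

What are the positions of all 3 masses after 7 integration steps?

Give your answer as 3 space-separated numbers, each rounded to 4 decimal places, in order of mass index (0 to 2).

Step 0: x=[5.0000 13.0000 20.0000] v=[0.0000 0.0000 0.0000]
Step 1: x=[5.0600 12.9800 19.9800] v=[0.6000 -0.2000 -0.2000]
Step 2: x=[5.1772 12.9416 19.9400] v=[1.1720 -0.3840 -0.4000]
Step 3: x=[5.3461 12.8879 19.8800] v=[1.6894 -0.5372 -0.5997]
Step 4: x=[5.5590 12.8232 19.8002] v=[2.1285 -0.6471 -0.7981]
Step 5: x=[5.8060 12.7528 19.7009] v=[2.4695 -0.7045 -0.9935]
Step 6: x=[6.0758 12.6824 19.5826] v=[2.6977 -0.7042 -1.1831]
Step 7: x=[6.3562 12.6179 19.4463] v=[2.8039 -0.6455 -1.3631]

Answer: 6.3562 12.6179 19.4463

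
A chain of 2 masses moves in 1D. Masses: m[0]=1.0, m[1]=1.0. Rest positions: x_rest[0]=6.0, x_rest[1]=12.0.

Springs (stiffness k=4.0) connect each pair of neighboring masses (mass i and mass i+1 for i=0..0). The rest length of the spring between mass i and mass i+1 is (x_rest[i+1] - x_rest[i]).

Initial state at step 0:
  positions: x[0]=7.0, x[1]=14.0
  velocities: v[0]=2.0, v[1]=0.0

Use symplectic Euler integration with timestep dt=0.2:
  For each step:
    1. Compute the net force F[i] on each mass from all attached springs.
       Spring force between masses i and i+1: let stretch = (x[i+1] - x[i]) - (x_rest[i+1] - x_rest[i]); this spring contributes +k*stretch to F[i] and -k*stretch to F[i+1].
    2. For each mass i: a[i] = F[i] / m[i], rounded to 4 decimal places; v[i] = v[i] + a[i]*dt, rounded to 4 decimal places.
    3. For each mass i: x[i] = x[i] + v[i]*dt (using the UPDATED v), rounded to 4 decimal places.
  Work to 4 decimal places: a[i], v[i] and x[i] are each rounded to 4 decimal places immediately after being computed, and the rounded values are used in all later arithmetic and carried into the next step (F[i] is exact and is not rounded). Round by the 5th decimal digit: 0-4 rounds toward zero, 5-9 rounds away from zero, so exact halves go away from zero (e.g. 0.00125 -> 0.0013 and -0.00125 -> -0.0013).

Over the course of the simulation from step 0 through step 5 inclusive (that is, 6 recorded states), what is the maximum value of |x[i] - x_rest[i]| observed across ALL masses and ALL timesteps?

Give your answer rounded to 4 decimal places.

Answer: 3.1210

Derivation:
Step 0: x=[7.0000 14.0000] v=[2.0000 0.0000]
Step 1: x=[7.5600 13.8400] v=[2.8000 -0.8000]
Step 2: x=[8.1648 13.6352] v=[3.0240 -1.0240]
Step 3: x=[8.6849 13.5151] v=[2.6003 -0.6003]
Step 4: x=[9.0178 13.5822] v=[1.6645 0.3355]
Step 5: x=[9.1210 13.8790] v=[0.5160 1.4840]
Max displacement = 3.1210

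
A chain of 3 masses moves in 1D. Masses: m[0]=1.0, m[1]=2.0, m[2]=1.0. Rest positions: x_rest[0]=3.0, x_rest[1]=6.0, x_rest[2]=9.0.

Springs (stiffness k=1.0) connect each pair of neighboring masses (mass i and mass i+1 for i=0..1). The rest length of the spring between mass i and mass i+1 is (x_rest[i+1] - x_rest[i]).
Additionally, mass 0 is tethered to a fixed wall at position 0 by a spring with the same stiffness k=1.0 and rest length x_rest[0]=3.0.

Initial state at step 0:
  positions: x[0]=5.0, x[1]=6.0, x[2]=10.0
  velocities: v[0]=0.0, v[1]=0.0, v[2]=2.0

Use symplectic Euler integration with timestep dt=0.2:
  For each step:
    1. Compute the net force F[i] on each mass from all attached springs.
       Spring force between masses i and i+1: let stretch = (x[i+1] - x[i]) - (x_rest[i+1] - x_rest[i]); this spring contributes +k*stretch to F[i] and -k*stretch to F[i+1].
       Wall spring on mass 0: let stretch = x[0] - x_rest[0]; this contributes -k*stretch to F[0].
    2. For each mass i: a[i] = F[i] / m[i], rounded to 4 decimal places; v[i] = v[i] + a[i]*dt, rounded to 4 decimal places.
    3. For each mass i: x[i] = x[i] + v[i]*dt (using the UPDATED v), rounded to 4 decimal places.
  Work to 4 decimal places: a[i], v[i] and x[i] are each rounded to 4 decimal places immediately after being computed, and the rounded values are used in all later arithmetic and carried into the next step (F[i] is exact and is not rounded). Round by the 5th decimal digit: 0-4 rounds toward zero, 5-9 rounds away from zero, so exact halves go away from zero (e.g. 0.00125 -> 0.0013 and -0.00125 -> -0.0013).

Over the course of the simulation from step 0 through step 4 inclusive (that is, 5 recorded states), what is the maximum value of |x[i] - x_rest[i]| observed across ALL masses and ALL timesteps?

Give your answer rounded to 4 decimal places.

Answer: 2.1028

Derivation:
Step 0: x=[5.0000 6.0000 10.0000] v=[0.0000 0.0000 2.0000]
Step 1: x=[4.8400 6.0600 10.3600] v=[-0.8000 0.3000 1.8000]
Step 2: x=[4.5352 6.1816 10.6680] v=[-1.5240 0.6080 1.5400]
Step 3: x=[4.1148 6.3600 10.9165] v=[-2.1018 0.8920 1.2427]
Step 4: x=[3.6197 6.5846 11.1028] v=[-2.4757 1.1231 0.9314]
Max displacement = 2.1028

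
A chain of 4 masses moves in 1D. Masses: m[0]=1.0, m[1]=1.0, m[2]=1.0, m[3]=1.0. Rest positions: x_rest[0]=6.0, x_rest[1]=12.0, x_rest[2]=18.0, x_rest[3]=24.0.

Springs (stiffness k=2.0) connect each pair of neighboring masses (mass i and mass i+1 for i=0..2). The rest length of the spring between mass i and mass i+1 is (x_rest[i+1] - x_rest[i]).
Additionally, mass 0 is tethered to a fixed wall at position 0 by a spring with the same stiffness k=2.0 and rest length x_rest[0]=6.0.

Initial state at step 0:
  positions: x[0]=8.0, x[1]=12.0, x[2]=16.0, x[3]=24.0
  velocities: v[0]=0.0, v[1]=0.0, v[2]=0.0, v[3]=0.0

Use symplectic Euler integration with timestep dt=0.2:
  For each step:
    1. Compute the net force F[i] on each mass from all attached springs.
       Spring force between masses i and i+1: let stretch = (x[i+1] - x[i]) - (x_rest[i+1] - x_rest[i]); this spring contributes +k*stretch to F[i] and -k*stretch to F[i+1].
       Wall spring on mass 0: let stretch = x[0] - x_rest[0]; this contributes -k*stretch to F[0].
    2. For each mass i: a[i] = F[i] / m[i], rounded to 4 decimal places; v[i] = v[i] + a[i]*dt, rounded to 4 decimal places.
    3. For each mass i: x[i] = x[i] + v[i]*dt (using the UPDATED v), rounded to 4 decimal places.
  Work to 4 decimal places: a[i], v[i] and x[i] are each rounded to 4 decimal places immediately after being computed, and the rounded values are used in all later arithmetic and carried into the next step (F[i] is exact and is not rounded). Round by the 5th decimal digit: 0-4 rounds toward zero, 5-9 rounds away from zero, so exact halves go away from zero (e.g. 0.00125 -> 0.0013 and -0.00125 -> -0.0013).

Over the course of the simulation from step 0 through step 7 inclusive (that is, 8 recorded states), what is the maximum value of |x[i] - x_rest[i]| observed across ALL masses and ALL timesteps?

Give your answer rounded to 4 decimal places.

Answer: 2.0362

Derivation:
Step 0: x=[8.0000 12.0000 16.0000 24.0000] v=[0.0000 0.0000 0.0000 0.0000]
Step 1: x=[7.6800 12.0000 16.3200 23.8400] v=[-1.6000 0.0000 1.6000 -0.8000]
Step 2: x=[7.0912 12.0000 16.8960 23.5584] v=[-2.9440 0.0000 2.8800 -1.4080]
Step 3: x=[6.3278 11.9990 17.6133 23.2238] v=[-3.8170 -0.0051 3.5866 -1.6730]
Step 4: x=[5.5119 11.9934 18.3303 22.9204] v=[-4.0796 -0.0279 3.5851 -1.5172]
Step 5: x=[4.7735 11.9763 18.9076 22.7298] v=[-3.6918 -0.0857 2.8864 -0.9532]
Step 6: x=[4.2295 11.9374 19.2362 22.7134] v=[-2.7201 -0.1943 1.6428 -0.0821]
Step 7: x=[3.9638 11.8658 19.2590 22.8988] v=[-1.3287 -0.3579 0.1142 0.9270]
Max displacement = 2.0362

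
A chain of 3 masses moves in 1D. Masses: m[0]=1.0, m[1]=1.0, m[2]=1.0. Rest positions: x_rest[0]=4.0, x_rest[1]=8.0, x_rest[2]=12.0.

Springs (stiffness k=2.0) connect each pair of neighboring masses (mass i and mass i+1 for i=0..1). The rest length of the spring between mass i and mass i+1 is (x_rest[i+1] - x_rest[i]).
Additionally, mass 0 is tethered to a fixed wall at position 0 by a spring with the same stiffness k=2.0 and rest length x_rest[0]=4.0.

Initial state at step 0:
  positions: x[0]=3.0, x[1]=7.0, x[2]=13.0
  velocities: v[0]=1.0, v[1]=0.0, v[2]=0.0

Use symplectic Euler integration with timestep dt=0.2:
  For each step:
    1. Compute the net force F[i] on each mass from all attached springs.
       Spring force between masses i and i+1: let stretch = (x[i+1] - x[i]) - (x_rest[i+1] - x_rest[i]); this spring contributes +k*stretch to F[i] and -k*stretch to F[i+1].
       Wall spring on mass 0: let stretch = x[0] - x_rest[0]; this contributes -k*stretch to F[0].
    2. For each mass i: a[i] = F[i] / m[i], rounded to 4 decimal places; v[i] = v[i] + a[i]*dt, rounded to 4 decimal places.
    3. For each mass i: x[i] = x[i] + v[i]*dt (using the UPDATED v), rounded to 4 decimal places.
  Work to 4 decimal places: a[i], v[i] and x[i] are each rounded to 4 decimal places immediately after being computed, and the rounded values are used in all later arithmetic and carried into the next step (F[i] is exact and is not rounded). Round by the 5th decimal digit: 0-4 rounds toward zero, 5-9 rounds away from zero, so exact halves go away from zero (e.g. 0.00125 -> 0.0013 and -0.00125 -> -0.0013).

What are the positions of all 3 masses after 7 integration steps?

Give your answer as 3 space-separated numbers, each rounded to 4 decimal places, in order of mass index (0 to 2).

Answer: 5.1064 9.0994 11.0279

Derivation:
Step 0: x=[3.0000 7.0000 13.0000] v=[1.0000 0.0000 0.0000]
Step 1: x=[3.2800 7.1600 12.8400] v=[1.4000 0.8000 -0.8000]
Step 2: x=[3.6080 7.4640 12.5456] v=[1.6400 1.5200 -1.4720]
Step 3: x=[3.9558 7.8660 12.1647] v=[1.7392 2.0102 -1.9046]
Step 4: x=[4.3000 8.2991 11.7599] v=[1.7210 2.1656 -2.0241]
Step 5: x=[4.6201 8.6892 11.3982] v=[1.6006 1.9503 -1.8084]
Step 6: x=[4.8961 8.9705 11.1398] v=[1.3802 1.4063 -1.2920]
Step 7: x=[5.1064 9.0994 11.0279] v=[1.0515 0.6443 -0.5597]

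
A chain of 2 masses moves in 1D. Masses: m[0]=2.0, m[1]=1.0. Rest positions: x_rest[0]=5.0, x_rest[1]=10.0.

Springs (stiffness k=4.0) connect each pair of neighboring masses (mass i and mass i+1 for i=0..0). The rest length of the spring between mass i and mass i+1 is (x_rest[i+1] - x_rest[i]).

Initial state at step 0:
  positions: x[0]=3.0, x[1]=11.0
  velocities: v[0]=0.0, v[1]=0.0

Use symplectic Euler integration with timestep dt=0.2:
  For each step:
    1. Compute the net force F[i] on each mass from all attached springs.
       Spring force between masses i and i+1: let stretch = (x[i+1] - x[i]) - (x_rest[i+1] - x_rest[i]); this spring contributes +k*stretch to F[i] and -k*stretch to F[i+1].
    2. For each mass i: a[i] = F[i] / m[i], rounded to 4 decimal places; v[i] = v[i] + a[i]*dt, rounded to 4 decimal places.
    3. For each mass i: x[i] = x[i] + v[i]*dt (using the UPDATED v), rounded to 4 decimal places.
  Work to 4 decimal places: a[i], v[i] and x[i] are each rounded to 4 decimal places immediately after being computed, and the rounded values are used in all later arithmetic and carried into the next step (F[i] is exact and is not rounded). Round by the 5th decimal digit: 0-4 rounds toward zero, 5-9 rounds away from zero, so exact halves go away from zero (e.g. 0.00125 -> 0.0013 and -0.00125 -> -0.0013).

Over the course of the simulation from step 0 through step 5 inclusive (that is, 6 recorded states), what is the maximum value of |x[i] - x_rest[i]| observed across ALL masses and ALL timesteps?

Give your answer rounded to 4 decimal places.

Answer: 2.8840

Derivation:
Step 0: x=[3.0000 11.0000] v=[0.0000 0.0000]
Step 1: x=[3.2400 10.5200] v=[1.2000 -2.4000]
Step 2: x=[3.6624 9.6752] v=[2.1120 -4.2240]
Step 3: x=[4.1658 8.6684] v=[2.5171 -5.0342]
Step 4: x=[4.6294 7.7411] v=[2.3181 -4.6363]
Step 5: x=[4.9420 7.1160] v=[1.5628 -3.1257]
Max displacement = 2.8840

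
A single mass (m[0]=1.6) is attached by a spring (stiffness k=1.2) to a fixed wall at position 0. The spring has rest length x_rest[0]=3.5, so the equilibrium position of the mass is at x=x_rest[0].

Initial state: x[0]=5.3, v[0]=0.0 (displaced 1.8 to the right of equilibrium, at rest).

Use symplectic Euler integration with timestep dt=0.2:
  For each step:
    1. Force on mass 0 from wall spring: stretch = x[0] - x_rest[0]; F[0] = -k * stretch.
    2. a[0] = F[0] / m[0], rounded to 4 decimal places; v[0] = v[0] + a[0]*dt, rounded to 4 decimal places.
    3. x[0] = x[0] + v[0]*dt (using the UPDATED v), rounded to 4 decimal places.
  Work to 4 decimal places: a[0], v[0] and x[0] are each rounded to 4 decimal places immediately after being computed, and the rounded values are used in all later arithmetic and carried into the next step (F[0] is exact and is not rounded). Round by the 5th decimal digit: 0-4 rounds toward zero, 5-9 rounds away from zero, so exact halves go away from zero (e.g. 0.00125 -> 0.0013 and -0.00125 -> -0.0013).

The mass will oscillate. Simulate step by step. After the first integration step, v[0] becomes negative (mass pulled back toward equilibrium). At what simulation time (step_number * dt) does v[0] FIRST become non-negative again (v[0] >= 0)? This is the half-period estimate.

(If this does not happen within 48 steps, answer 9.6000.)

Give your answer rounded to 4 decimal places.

Step 0: x=[5.3000] v=[0.0000]
Step 1: x=[5.2460] v=[-0.2700]
Step 2: x=[5.1396] v=[-0.5319]
Step 3: x=[4.9840] v=[-0.7778]
Step 4: x=[4.7839] v=[-1.0004]
Step 5: x=[4.5453] v=[-1.1930]
Step 6: x=[4.2753] v=[-1.3498]
Step 7: x=[3.9821] v=[-1.4661]
Step 8: x=[3.6744] v=[-1.5384]
Step 9: x=[3.3615] v=[-1.5646]
Step 10: x=[3.0527] v=[-1.5438]
Step 11: x=[2.7574] v=[-1.4767]
Step 12: x=[2.4843] v=[-1.3653]
Step 13: x=[2.2417] v=[-1.2129]
Step 14: x=[2.0369] v=[-1.0242]
Step 15: x=[1.8760] v=[-0.8047]
Step 16: x=[1.7638] v=[-0.5611]
Step 17: x=[1.7037] v=[-0.3007]
Step 18: x=[1.6974] v=[-0.0313]
Step 19: x=[1.7452] v=[0.2391]
First v>=0 after going negative at step 19, time=3.8000

Answer: 3.8000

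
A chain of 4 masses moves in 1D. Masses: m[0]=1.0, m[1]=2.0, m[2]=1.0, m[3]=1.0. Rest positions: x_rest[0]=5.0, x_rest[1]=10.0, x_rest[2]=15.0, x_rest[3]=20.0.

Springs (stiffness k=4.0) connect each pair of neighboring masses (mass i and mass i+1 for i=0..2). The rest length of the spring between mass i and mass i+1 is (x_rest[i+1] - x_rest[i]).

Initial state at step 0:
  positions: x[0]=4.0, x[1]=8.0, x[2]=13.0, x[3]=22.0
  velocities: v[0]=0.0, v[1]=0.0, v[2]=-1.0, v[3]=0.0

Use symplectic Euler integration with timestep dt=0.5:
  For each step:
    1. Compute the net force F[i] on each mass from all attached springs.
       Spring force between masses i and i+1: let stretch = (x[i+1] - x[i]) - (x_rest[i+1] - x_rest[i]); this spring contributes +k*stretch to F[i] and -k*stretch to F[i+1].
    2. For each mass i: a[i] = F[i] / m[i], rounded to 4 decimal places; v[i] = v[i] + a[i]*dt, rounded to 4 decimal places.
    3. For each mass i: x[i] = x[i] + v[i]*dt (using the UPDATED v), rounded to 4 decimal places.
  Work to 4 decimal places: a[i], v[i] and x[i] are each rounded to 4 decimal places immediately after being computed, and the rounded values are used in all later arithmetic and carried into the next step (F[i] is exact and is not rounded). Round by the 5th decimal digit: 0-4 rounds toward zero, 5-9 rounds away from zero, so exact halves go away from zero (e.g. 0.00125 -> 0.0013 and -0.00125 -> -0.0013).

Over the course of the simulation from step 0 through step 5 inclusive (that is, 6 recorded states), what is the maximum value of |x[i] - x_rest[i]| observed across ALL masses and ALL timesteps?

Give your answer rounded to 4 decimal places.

Step 0: x=[4.0000 8.0000 13.0000 22.0000] v=[0.0000 0.0000 -1.0000 0.0000]
Step 1: x=[3.0000 8.5000 16.5000 18.0000] v=[-2.0000 1.0000 7.0000 -8.0000]
Step 2: x=[2.5000 10.2500 13.5000 17.5000] v=[-1.0000 3.5000 -6.0000 -1.0000]
Step 3: x=[4.7500 9.7500 11.2500 18.0000] v=[4.5000 -1.0000 -4.5000 1.0000]
Step 4: x=[7.0000 7.5000 14.2500 16.7500] v=[4.5000 -4.5000 6.0000 -2.5000]
Step 5: x=[4.7500 8.3750 13.0000 18.0000] v=[-4.5000 1.7500 -2.5000 2.5000]
Max displacement = 3.7500

Answer: 3.7500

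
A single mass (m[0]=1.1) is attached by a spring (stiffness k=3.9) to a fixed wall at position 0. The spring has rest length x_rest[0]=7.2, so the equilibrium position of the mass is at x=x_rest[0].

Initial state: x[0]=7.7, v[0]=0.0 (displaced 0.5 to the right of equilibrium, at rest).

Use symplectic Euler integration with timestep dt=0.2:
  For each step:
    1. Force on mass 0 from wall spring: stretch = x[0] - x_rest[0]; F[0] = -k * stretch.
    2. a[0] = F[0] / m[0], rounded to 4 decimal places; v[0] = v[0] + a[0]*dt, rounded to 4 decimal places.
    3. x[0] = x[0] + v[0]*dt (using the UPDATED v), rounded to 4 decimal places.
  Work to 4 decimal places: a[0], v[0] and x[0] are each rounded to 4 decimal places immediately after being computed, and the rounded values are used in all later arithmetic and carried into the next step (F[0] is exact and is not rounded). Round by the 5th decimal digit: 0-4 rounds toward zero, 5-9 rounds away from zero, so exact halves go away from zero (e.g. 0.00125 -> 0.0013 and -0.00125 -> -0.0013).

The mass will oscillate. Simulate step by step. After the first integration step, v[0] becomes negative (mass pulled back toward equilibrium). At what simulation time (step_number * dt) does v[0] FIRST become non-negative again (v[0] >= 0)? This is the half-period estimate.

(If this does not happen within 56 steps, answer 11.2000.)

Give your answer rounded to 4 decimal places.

Answer: 1.8000

Derivation:
Step 0: x=[7.7000] v=[0.0000]
Step 1: x=[7.6291] v=[-0.3545]
Step 2: x=[7.4973] v=[-0.6588]
Step 3: x=[7.3234] v=[-0.8696]
Step 4: x=[7.1320] v=[-0.9571]
Step 5: x=[6.9502] v=[-0.9089]
Step 6: x=[6.8038] v=[-0.7318]
Step 7: x=[6.7136] v=[-0.4509]
Step 8: x=[6.6924] v=[-0.1060]
Step 9: x=[6.7432] v=[0.2539]
First v>=0 after going negative at step 9, time=1.8000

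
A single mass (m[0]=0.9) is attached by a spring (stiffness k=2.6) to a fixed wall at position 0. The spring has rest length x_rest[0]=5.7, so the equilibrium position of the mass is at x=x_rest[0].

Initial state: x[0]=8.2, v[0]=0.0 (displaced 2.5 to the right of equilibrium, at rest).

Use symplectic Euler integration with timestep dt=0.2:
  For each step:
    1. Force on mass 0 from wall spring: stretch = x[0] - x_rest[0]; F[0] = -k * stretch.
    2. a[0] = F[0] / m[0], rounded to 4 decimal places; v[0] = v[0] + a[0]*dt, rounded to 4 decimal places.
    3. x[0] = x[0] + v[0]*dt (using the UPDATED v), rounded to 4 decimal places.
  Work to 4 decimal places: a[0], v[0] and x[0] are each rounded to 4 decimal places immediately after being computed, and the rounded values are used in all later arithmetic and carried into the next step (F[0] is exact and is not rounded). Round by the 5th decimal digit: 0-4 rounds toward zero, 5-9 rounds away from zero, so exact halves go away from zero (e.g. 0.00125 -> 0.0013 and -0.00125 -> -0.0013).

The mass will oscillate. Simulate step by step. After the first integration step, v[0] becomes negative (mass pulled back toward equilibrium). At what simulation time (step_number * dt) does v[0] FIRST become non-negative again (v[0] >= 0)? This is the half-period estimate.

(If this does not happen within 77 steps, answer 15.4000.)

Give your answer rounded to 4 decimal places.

Answer: 2.0000

Derivation:
Step 0: x=[8.2000] v=[0.0000]
Step 1: x=[7.9111] v=[-1.4444]
Step 2: x=[7.3667] v=[-2.7219]
Step 3: x=[6.6297] v=[-3.6849]
Step 4: x=[5.7853] v=[-4.2221]
Step 5: x=[4.9310] v=[-4.2714]
Step 6: x=[4.1656] v=[-3.8271]
Step 7: x=[3.5775] v=[-2.9406]
Step 8: x=[3.2346] v=[-1.7143]
Step 9: x=[3.1766] v=[-0.2898]
Step 10: x=[3.4102] v=[1.1682]
First v>=0 after going negative at step 10, time=2.0000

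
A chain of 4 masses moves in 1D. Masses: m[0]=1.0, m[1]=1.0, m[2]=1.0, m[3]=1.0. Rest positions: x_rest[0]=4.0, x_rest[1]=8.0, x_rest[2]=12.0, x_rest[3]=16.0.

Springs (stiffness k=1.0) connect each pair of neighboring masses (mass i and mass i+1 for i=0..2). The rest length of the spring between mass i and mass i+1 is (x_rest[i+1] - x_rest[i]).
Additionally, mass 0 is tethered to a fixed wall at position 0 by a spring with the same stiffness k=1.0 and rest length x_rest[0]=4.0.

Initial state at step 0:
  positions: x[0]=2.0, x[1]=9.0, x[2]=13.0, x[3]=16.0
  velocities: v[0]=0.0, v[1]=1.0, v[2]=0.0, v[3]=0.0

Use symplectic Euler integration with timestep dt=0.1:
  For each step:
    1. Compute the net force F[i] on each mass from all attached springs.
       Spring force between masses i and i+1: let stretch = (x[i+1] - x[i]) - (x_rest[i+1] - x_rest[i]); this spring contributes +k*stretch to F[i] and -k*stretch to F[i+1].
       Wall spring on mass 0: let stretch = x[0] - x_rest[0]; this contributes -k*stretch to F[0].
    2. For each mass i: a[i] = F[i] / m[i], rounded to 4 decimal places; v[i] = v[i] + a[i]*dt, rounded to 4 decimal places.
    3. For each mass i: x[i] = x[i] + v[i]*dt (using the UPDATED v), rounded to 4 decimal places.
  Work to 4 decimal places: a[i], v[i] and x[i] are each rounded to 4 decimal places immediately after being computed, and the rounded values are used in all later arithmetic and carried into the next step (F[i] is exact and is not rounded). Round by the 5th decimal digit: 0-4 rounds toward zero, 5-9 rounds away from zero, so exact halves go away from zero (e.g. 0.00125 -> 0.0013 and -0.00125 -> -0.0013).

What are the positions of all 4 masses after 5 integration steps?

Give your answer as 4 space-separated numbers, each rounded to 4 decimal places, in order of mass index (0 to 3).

Answer: 2.7247 9.0453 12.8695 16.1433

Derivation:
Step 0: x=[2.0000 9.0000 13.0000 16.0000] v=[0.0000 1.0000 0.0000 0.0000]
Step 1: x=[2.0500 9.0700 12.9900 16.0100] v=[0.5000 0.7000 -0.1000 0.1000]
Step 2: x=[2.1497 9.1090 12.9710 16.0298] v=[0.9970 0.3900 -0.1900 0.1980]
Step 3: x=[2.2975 9.1170 12.9440 16.0590] v=[1.4780 0.0803 -0.2703 0.2921]
Step 4: x=[2.4905 9.0951 12.9099 16.0971] v=[1.9302 -0.2190 -0.3415 0.3806]
Step 5: x=[2.7247 9.0453 12.8695 16.1433] v=[2.3416 -0.4980 -0.4043 0.4619]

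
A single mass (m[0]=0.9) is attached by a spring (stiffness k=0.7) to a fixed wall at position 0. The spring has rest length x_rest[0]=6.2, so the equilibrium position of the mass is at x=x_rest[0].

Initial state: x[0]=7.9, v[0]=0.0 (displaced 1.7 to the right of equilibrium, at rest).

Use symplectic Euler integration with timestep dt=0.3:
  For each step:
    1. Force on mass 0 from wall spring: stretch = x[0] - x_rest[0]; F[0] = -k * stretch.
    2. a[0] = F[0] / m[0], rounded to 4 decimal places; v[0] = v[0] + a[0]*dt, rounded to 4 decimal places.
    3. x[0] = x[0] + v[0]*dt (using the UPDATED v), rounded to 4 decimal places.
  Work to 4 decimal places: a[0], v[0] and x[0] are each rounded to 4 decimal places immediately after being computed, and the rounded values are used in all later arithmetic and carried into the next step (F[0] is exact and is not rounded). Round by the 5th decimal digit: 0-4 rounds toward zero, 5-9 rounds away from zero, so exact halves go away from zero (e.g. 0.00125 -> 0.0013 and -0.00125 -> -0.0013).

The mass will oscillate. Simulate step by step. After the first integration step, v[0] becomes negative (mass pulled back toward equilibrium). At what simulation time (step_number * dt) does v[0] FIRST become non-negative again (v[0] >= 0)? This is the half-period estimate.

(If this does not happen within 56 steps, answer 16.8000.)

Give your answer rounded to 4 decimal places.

Step 0: x=[7.9000] v=[0.0000]
Step 1: x=[7.7810] v=[-0.3967]
Step 2: x=[7.5513] v=[-0.7656]
Step 3: x=[7.2270] v=[-1.0809]
Step 4: x=[6.8309] v=[-1.3205]
Step 5: x=[6.3906] v=[-1.4677]
Step 6: x=[5.9369] v=[-1.5122]
Step 7: x=[5.5017] v=[-1.4508]
Step 8: x=[5.1153] v=[-1.2879]
Step 9: x=[4.8049] v=[-1.0348]
Step 10: x=[4.5921] v=[-0.7093]
Step 11: x=[4.4919] v=[-0.3341]
Step 12: x=[4.5113] v=[0.0645]
First v>=0 after going negative at step 12, time=3.6000

Answer: 3.6000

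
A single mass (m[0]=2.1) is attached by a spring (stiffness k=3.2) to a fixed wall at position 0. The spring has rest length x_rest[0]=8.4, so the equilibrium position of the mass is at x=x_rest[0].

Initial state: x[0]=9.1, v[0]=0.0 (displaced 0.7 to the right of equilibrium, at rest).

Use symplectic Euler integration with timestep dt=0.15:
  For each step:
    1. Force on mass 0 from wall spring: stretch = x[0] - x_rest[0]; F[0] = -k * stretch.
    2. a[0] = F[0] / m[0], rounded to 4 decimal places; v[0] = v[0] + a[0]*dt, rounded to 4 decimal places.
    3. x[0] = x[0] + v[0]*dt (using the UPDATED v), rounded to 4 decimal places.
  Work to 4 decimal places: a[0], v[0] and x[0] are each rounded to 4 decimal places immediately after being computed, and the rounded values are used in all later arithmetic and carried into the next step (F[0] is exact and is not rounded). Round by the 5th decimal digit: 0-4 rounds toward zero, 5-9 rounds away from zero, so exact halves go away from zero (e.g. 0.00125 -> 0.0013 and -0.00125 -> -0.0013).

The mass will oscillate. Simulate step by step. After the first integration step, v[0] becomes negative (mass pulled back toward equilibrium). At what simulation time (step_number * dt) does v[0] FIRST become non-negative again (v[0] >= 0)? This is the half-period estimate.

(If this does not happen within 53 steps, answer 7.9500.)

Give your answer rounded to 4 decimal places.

Answer: 2.5500

Derivation:
Step 0: x=[9.1000] v=[0.0000]
Step 1: x=[9.0760] v=[-0.1600]
Step 2: x=[9.0288] v=[-0.3145]
Step 3: x=[8.9601] v=[-0.4582]
Step 4: x=[8.8722] v=[-0.5862]
Step 5: x=[8.7681] v=[-0.6941]
Step 6: x=[8.6514] v=[-0.7782]
Step 7: x=[8.5260] v=[-0.8357]
Step 8: x=[8.3963] v=[-0.8645]
Step 9: x=[8.2667] v=[-0.8637]
Step 10: x=[8.1417] v=[-0.8332]
Step 11: x=[8.0256] v=[-0.7742]
Step 12: x=[7.9223] v=[-0.6886]
Step 13: x=[7.8354] v=[-0.5794]
Step 14: x=[7.7678] v=[-0.4504]
Step 15: x=[7.7219] v=[-0.3059]
Step 16: x=[7.6993] v=[-0.1509]
Step 17: x=[7.7007] v=[0.0093]
First v>=0 after going negative at step 17, time=2.5500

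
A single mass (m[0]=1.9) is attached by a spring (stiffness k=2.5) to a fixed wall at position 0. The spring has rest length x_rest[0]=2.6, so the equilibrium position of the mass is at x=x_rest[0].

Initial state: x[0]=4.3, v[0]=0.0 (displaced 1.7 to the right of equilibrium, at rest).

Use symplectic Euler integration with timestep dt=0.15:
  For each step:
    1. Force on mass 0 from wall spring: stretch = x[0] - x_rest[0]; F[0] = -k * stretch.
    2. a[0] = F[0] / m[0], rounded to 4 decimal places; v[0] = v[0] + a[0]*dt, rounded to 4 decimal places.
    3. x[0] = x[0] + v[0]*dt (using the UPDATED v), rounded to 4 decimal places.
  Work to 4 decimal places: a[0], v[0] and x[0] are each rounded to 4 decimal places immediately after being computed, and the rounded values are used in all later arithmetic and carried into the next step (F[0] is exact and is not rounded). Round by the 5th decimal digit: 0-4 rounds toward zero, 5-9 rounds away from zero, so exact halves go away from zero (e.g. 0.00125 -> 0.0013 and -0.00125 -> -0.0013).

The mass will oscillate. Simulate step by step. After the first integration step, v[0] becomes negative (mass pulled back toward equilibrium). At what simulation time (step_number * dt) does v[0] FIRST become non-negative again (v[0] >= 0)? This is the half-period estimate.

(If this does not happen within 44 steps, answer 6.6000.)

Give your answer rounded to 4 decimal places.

Answer: 2.8500

Derivation:
Step 0: x=[4.3000] v=[0.0000]
Step 1: x=[4.2497] v=[-0.3355]
Step 2: x=[4.1505] v=[-0.6611]
Step 3: x=[4.0054] v=[-0.9671]
Step 4: x=[3.8187] v=[-1.2445]
Step 5: x=[3.5960] v=[-1.4850]
Step 6: x=[3.3438] v=[-1.6816]
Step 7: x=[3.0695] v=[-1.8284]
Step 8: x=[2.7813] v=[-1.9211]
Step 9: x=[2.4878] v=[-1.9569]
Step 10: x=[2.1976] v=[-1.9348]
Step 11: x=[1.9193] v=[-1.8554]
Step 12: x=[1.6612] v=[-1.7210]
Step 13: x=[1.4308] v=[-1.5357]
Step 14: x=[1.2351] v=[-1.3049]
Step 15: x=[1.0798] v=[-1.0355]
Step 16: x=[0.9695] v=[-0.7355]
Step 17: x=[0.9074] v=[-0.4137]
Step 18: x=[0.8955] v=[-0.0796]
Step 19: x=[0.9340] v=[0.2568]
First v>=0 after going negative at step 19, time=2.8500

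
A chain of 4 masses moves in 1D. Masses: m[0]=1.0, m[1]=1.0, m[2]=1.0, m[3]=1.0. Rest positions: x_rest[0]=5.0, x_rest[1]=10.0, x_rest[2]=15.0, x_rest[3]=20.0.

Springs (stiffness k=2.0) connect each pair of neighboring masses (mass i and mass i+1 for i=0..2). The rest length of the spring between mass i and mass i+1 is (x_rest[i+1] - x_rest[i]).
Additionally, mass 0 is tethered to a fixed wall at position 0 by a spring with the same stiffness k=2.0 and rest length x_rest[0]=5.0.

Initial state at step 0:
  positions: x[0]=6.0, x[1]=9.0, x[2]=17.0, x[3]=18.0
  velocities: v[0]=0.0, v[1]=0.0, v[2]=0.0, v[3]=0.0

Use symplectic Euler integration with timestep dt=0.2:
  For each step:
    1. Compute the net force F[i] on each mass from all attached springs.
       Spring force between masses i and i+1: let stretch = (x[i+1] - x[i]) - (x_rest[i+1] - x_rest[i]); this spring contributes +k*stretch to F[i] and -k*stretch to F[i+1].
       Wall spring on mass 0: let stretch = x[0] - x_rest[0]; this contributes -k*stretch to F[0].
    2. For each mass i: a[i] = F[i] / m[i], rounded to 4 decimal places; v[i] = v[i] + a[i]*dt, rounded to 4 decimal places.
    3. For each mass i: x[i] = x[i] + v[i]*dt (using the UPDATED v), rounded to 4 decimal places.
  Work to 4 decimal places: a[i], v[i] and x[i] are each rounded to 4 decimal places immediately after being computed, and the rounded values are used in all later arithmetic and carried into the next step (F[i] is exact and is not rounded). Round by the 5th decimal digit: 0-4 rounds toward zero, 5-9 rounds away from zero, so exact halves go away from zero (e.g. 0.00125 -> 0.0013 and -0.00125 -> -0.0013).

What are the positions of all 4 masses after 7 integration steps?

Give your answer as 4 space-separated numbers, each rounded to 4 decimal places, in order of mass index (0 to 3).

Answer: 4.5834 10.4190 13.1742 21.0715

Derivation:
Step 0: x=[6.0000 9.0000 17.0000 18.0000] v=[0.0000 0.0000 0.0000 0.0000]
Step 1: x=[5.7600 9.4000 16.4400 18.3200] v=[-1.2000 2.0000 -2.8000 1.6000]
Step 2: x=[5.3504 10.0720 15.4672 18.8896] v=[-2.0480 3.3600 -4.8640 2.8480]
Step 3: x=[4.8905 10.7979 14.3366 19.5854] v=[-2.2995 3.6294 -5.6531 3.4790]
Step 4: x=[4.5120 11.3343 13.3428 20.2613] v=[-1.8927 2.6819 -4.9691 3.3795]
Step 5: x=[4.3183 11.4856 12.7418 20.7837] v=[-0.9686 0.7564 -3.0051 2.6121]
Step 6: x=[4.3525 11.1640 12.6836 21.0628] v=[0.1710 -1.6080 -0.2908 1.3953]
Step 7: x=[4.5834 10.4190 13.1742 21.0715] v=[1.1546 -3.7248 2.4530 0.0436]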